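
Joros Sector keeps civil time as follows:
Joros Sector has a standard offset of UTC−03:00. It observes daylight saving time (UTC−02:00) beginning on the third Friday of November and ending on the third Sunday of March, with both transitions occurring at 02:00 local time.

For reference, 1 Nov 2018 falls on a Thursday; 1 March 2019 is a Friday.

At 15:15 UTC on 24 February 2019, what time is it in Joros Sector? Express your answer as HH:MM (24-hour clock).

1 November 2018 is a Thursday, so the first Friday is November 2 and the third is November 16.
1 March 2019 is a Friday, so the first Sunday is March 3 and the third is March 17.
At the standard offset (UTC−03:00), 15:15 UTC − 3h = 12:15 Joros Sector standard time.
Daylight saving runs 16 November 2018 – 17 March 2019; the standard-time date in Joros Sector, 24 February 2019, is inside that window, so Joros Sector is at UTC−02:00.
15:15 UTC − 2h = 13:15 local.

13:15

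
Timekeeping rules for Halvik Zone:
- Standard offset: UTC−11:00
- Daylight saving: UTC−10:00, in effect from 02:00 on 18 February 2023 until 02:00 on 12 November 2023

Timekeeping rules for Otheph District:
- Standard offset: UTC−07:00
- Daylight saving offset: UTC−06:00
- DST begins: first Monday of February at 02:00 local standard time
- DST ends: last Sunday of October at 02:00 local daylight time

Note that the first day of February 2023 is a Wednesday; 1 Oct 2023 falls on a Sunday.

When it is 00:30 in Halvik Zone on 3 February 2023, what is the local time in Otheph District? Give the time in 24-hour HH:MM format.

Daylight saving runs 18 February – 12 November; 3 February 2023 is outside that window, so Halvik Zone is on standard time at UTC−11:00.
00:30 Halvik Zone + 11h = 11:30 UTC.
1 February 2023 is a Wednesday, so the first Monday is February 6.
1 October 2023 is a Sunday, so Sundays fall on 1, 8, 15, 22, 29; the last is October 29.
At the standard offset (UTC−07:00), 11:30 UTC − 7h = 04:30 Otheph District standard time.
The standard-time date in Otheph District, 3 February 2023, is outside the daylight-saving period (6 February – 29 October), so Otheph District is on standard time, UTC−07:00.
11:30 UTC − 7h = 04:30 Otheph District.

04:30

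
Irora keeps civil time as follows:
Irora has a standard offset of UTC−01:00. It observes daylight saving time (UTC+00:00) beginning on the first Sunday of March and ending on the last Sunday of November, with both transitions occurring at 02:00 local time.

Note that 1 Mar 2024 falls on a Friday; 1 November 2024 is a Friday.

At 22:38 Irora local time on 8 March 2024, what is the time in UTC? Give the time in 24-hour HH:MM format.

1 March 2024 is a Friday, so the first Sunday is March 3.
1 November 2024 is a Friday, so Sundays fall on 3, 10, 17, 24; the last is November 24.
8 March 2024 lies within the daylight-saving period (3 March – 24 November), so Irora is on daylight time, UTC+00:00.
22:38 local − 0h = 22:38 UTC.

22:38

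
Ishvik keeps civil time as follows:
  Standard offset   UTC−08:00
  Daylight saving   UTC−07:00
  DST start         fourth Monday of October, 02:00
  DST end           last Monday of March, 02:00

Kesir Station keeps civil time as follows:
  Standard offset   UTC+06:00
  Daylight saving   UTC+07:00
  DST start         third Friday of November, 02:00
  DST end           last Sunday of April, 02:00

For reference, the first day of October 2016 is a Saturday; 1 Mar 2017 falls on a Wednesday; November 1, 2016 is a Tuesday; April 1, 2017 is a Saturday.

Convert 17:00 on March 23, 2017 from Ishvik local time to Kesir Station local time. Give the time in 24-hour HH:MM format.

1 October 2016 is a Saturday, so the first Monday is October 3 and the fourth is October 24.
1 March 2017 is a Wednesday, so Mondays fall on 6, 13, 20, 27; the last is March 27.
March 23, 2017 lies within the daylight-saving period (24 October 2016 – 27 March 2017), so Ishvik is on daylight time, UTC−07:00.
17:00 Ishvik + 7h = 00:00 UTC (rolling into the next day, 24 March 2017).
1 November 2016 is a Tuesday, so the first Friday is November 4 and the third is November 18.
1 April 2017 is a Saturday, so Sundays fall on 2, 9, 16, 23, 30; the last is April 30.
At the standard offset (UTC+06:00), 00:00 UTC + 6h = 06:00 Kesir Station standard time.
Daylight saving runs 18 November 2016 – 30 April 2017; the standard-time date in Kesir Station, March 24, 2017, is inside that window, so Kesir Station is at UTC+07:00.
00:00 UTC + 7h = 07:00 Kesir Station.

07:00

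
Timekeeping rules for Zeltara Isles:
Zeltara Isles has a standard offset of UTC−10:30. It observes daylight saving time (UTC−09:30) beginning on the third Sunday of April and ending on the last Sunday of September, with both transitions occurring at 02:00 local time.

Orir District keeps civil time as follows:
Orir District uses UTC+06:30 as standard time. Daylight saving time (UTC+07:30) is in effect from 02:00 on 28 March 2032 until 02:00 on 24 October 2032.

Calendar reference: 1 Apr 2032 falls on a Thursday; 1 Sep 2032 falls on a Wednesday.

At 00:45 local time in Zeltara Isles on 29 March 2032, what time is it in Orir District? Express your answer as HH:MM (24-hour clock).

1 April 2032 is a Thursday, so the first Sunday is April 4 and the third is April 18.
1 September 2032 is a Wednesday, so Sundays fall on 5, 12, 19, 26; the last is September 26.
29 March 2032 does not fall between 18 April and 26 September, so daylight saving is not in effect and Zeltara Isles is at UTC−10:30.
00:45 Zeltara Isles + 10h30m = 11:15 UTC.
At the standard offset (UTC+06:30), 11:15 UTC + 6h30m = 17:45 Orir District standard time.
Daylight saving runs 28 March – 24 October; the standard-time date in Orir District, 29 March 2032, is inside that window, so Orir District is at UTC+07:30.
11:15 UTC + 7h30m = 18:45 Orir District.

18:45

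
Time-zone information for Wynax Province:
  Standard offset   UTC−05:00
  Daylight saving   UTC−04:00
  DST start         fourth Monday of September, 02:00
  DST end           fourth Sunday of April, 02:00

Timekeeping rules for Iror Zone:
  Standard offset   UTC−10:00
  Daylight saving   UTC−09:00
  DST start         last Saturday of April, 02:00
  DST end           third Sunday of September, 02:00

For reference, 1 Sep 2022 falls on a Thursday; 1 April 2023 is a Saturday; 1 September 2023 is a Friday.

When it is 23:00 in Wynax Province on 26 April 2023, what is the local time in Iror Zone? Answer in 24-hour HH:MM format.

1 September 2022 is a Thursday, so the first Monday is September 5 and the fourth is September 26.
1 April 2023 is a Saturday, so the first Sunday is April 2 and the fourth is April 23.
26 April 2023 is outside the daylight-saving period (26 September 2022 – 23 April 2023), so Wynax Province is on standard time, UTC−05:00.
23:00 Wynax Province + 5h = 04:00 UTC (rolling into the next day, 27 April 2023).
1 April 2023 is a Saturday, so Saturdays fall on 1, 8, 15, 22, 29; the last is April 29.
1 September 2023 is a Friday, so the first Sunday is September 3 and the third is September 17.
At the standard offset (UTC−10:00), 04:00 UTC − 10h = 18:00 Iror Zone standard time (rolling into the previous day, 26 April 2023).
Daylight saving runs 29 April – 17 September; the standard-time date in Iror Zone, 26 April 2023, is outside that window, so Iror Zone is on standard time at UTC−10:00.
04:00 UTC − 10h = 18:00 Iror Zone (rolling into the previous day, 26 April 2023).

18:00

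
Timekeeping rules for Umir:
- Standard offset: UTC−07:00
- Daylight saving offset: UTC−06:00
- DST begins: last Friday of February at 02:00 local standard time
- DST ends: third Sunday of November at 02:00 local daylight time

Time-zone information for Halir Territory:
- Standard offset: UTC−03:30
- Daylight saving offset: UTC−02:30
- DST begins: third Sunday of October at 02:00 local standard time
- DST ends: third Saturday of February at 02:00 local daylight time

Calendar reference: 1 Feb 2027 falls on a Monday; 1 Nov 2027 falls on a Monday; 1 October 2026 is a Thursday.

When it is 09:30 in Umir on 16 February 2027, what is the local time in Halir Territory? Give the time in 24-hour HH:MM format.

14:00

1 February 2027 is a Monday, so Fridays fall on 5, 12, 19, 26; the last is February 26.
1 November 2027 is a Monday, so the first Sunday is November 7 and the third is November 21.
Daylight saving runs 26 February – 21 November; 16 February 2027 is outside that window, so Umir is on standard time at UTC−07:00.
09:30 Umir + 7h = 16:30 UTC.
1 October 2026 is a Thursday, so the first Sunday is October 4 and the third is October 18.
1 February 2027 is a Monday, so the first Saturday is February 6 and the third is February 20.
At the standard offset (UTC−03:30), 16:30 UTC − 3h30m = 13:00 Halir Territory standard time.
The standard-time date in Halir Territory, 16 February 2027, falls between 18 October 2026 and 20 February 2027, so daylight saving is in effect and Halir Territory is at UTC−02:30.
16:30 UTC − 2h30m = 14:00 Halir Territory.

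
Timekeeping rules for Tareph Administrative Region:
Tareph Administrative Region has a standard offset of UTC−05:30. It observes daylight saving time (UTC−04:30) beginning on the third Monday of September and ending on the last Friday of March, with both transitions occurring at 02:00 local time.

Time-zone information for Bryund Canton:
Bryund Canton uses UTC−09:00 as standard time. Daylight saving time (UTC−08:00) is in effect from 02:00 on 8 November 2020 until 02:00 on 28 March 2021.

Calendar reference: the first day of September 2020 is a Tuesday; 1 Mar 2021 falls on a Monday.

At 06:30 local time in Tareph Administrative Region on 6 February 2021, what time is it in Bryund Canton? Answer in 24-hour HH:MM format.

03:00

1 September 2020 is a Tuesday, so the first Monday is September 7 and the third is September 21.
1 March 2021 is a Monday, so Fridays fall on 5, 12, 19, 26; the last is March 26.
6 February 2021 lies within the daylight-saving period (21 September 2020 – 26 March 2021), so Tareph Administrative Region is on daylight time, UTC−04:30.
06:30 Tareph Administrative Region + 4h30m = 11:00 UTC.
At the standard offset (UTC−09:00), 11:00 UTC − 9h = 02:00 Bryund Canton standard time.
The standard-time date in Bryund Canton, 6 February 2021, falls between 8 November 2020 and 28 March 2021, so daylight saving is in effect and Bryund Canton is at UTC−08:00.
11:00 UTC − 8h = 03:00 Bryund Canton.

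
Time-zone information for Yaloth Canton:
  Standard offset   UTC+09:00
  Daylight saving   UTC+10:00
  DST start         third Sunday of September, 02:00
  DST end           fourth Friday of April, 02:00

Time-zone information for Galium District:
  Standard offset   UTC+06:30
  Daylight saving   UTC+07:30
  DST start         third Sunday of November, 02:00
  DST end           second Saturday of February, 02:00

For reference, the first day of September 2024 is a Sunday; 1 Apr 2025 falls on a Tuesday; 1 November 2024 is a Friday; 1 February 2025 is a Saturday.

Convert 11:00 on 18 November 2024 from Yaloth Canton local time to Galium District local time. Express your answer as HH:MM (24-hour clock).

1 September 2024 is a Sunday, so the first Sunday is September 1 and the third is September 15.
1 April 2025 is a Tuesday, so the first Friday is April 4 and the fourth is April 25.
Daylight saving runs 15 September 2024 – 25 April 2025; 18 November 2024 is inside that window, so Yaloth Canton is at UTC+10:00.
11:00 Yaloth Canton − 10h = 01:00 UTC.
1 November 2024 is a Friday, so the first Sunday is November 3 and the third is November 17.
1 February 2025 is a Saturday, so the first Saturday is February 1 and the second is February 8.
At the standard offset (UTC+06:30), 01:00 UTC + 6h30m = 07:30 Galium District standard time.
Daylight saving runs 17 November 2024 – 8 February 2025; the standard-time date in Galium District, 18 November 2024, is inside that window, so Galium District is at UTC+07:30.
01:00 UTC + 7h30m = 08:30 Galium District.

08:30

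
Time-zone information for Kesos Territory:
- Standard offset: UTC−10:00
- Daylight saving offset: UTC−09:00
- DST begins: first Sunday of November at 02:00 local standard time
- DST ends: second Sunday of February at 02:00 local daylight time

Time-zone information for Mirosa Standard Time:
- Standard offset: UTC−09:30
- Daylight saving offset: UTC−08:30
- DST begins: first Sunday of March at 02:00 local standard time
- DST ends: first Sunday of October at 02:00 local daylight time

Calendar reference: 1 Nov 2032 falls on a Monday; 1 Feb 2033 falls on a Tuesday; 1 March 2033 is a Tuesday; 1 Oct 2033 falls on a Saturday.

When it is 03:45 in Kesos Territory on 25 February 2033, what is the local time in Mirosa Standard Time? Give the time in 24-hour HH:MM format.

1 November 2032 is a Monday, so the first Sunday is November 7.
1 February 2033 is a Tuesday, so the first Sunday is February 6 and the second is February 13.
25 February 2033 is outside the daylight-saving period (7 November 2032 – 13 February 2033), so Kesos Territory is on standard time, UTC−10:00.
03:45 Kesos Territory + 10h = 13:45 UTC.
1 March 2033 is a Tuesday, so the first Sunday is March 6.
1 October 2033 is a Saturday, so the first Sunday is October 2.
At the standard offset (UTC−09:30), 13:45 UTC − 9h30m = 04:15 Mirosa Standard Time standard time.
The standard-time date in Mirosa Standard Time, 25 February 2033, is outside the daylight-saving period (6 March – 2 October), so Mirosa Standard Time is on standard time, UTC−09:30.
13:45 UTC − 9h30m = 04:15 Mirosa Standard Time.

04:15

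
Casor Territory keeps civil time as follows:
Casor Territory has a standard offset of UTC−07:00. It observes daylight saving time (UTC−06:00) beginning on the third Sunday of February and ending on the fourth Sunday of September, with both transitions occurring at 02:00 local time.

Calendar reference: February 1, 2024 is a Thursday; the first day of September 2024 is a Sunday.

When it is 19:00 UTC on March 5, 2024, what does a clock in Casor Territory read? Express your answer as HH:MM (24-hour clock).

13:00

1 February 2024 is a Thursday, so the first Sunday is February 4 and the third is February 18.
1 September 2024 is a Sunday, so the first Sunday is September 1 and the fourth is September 22.
At the standard offset (UTC−07:00), 19:00 UTC − 7h = 12:00 Casor Territory standard time.
The standard-time date in Casor Territory, March 5, 2024, falls between 18 February and 22 September, so daylight saving is in effect and Casor Territory is at UTC−06:00.
19:00 UTC − 6h = 13:00 local.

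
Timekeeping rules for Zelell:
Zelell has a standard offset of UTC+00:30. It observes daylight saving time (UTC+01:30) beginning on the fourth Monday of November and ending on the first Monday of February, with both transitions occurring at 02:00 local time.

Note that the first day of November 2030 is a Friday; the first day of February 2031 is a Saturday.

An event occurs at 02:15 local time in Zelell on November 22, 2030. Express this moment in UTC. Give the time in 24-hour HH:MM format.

01:45

1 November 2030 is a Friday, so the first Monday is November 4 and the fourth is November 25.
1 February 2031 is a Saturday, so the first Monday is February 3.
November 22, 2030 is outside the daylight-saving period (25 November 2030 – 3 February 2031), so Zelell is on standard time, UTC+00:30.
02:15 local − 0h30m = 01:45 UTC.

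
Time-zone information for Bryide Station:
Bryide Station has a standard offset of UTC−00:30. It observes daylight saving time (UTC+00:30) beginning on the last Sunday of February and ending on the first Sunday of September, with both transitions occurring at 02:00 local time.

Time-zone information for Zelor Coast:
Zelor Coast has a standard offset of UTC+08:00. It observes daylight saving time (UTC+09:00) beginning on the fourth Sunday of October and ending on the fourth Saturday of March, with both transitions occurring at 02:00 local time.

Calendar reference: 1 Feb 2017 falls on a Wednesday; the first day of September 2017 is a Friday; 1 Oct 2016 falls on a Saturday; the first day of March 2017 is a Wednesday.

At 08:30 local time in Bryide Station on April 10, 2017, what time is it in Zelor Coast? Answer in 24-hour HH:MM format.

1 February 2017 is a Wednesday, so Sundays fall on 5, 12, 19, 26; the last is February 26.
1 September 2017 is a Friday, so the first Sunday is September 3.
Daylight saving runs 26 February – 3 September; April 10, 2017 is inside that window, so Bryide Station is at UTC+00:30.
08:30 Bryide Station − 0h30m = 08:00 UTC.
1 October 2016 is a Saturday, so the first Sunday is October 2 and the fourth is October 23.
1 March 2017 is a Wednesday, so the first Saturday is March 4 and the fourth is March 25.
At the standard offset (UTC+08:00), 08:00 UTC + 8h = 16:00 Zelor Coast standard time.
Daylight saving runs 23 October 2016 – 25 March 2017; the standard-time date in Zelor Coast, April 10, 2017, is outside that window, so Zelor Coast is on standard time at UTC+08:00.
08:00 UTC + 8h = 16:00 Zelor Coast.

16:00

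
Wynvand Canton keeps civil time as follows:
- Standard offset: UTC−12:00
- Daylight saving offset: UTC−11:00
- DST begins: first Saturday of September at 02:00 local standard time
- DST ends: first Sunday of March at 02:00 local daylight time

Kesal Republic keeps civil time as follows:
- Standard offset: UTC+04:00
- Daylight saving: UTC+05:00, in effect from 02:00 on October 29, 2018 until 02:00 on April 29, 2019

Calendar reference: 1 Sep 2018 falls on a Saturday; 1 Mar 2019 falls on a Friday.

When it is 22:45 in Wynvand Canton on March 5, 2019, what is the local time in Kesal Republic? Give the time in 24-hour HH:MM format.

1 September 2018 is a Saturday, so the first Saturday is September 1.
1 March 2019 is a Friday, so the first Sunday is March 3.
Daylight saving runs 1 September 2018 – 3 March 2019; March 5, 2019 is outside that window, so Wynvand Canton is on standard time at UTC−12:00.
22:45 Wynvand Canton + 12h = 10:45 UTC (rolling into the next day, 6 March 2019).
At the standard offset (UTC+04:00), 10:45 UTC + 4h = 14:45 Kesal Republic standard time.
Daylight saving runs 29 October 2018 – 29 April 2019; the standard-time date in Kesal Republic, March 6, 2019, is inside that window, so Kesal Republic is at UTC+05:00.
10:45 UTC + 5h = 15:45 Kesal Republic.

15:45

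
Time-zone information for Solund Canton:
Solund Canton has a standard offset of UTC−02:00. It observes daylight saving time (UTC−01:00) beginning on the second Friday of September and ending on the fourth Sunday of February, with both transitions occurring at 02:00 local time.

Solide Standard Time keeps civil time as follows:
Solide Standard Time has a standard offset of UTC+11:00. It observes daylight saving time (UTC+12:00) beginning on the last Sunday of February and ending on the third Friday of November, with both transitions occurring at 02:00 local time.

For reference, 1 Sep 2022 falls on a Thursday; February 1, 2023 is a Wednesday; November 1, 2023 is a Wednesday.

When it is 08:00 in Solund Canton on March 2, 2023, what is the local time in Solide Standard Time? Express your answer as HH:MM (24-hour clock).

22:00

1 September 2022 is a Thursday, so the first Friday is September 2 and the second is September 9.
1 February 2023 is a Wednesday, so the first Sunday is February 5 and the fourth is February 26.
March 2, 2023 is outside the daylight-saving period (9 September 2022 – 26 February 2023), so Solund Canton is on standard time, UTC−02:00.
08:00 Solund Canton + 2h = 10:00 UTC.
1 February 2023 is a Wednesday, so Sundays fall on 5, 12, 19, 26; the last is February 26.
1 November 2023 is a Wednesday, so the first Friday is November 3 and the third is November 17.
At the standard offset (UTC+11:00), 10:00 UTC + 11h = 21:00 Solide Standard Time standard time.
The standard-time date in Solide Standard Time, March 2, 2023, falls between 26 February and 17 November, so daylight saving is in effect and Solide Standard Time is at UTC+12:00.
10:00 UTC + 12h = 22:00 Solide Standard Time.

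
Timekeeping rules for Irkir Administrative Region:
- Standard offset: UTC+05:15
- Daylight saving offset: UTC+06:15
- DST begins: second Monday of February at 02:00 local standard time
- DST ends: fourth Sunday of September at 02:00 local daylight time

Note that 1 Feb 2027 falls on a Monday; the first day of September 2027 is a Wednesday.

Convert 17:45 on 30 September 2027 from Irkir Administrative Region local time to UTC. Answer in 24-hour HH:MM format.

1 February 2027 is a Monday, so the first Monday is February 1 and the second is February 8.
1 September 2027 is a Wednesday, so the first Sunday is September 5 and the fourth is September 26.
Daylight saving runs 8 February – 26 September; 30 September 2027 is outside that window, so Irkir Administrative Region is on standard time at UTC+05:15.
17:45 local − 5h15m = 12:30 UTC.

12:30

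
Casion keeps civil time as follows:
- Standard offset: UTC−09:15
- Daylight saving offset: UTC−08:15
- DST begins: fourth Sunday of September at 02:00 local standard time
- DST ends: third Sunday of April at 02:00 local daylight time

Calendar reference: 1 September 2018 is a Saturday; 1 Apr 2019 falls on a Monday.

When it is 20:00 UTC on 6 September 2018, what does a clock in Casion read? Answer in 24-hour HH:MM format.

1 September 2018 is a Saturday, so the first Sunday is September 2 and the fourth is September 23.
1 April 2019 is a Monday, so the first Sunday is April 7 and the third is April 21.
At the standard offset (UTC−09:15), 20:00 UTC − 9h15m = 10:45 Casion standard time.
Daylight saving runs 23 September 2018 – 21 April 2019; the standard-time date in Casion, 6 September 2018, is outside that window, so Casion is on standard time at UTC−09:15.
20:00 UTC − 9h15m = 10:45 local.

10:45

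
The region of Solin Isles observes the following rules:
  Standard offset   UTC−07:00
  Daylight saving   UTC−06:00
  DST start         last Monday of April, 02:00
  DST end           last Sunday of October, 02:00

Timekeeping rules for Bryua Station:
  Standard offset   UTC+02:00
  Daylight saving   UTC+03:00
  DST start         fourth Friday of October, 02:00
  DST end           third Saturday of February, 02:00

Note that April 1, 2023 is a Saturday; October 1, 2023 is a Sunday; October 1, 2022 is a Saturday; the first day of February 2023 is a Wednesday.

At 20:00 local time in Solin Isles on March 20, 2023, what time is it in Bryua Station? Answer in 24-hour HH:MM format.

05:00

1 April 2023 is a Saturday, so Mondays fall on 3, 10, 17, 24; the last is April 24.
1 October 2023 is a Sunday, so Sundays fall on 1, 8, 15, 22, 29; the last is October 29.
Daylight saving runs 24 April – 29 October; March 20, 2023 is outside that window, so Solin Isles is on standard time at UTC−07:00.
20:00 Solin Isles + 7h = 03:00 UTC (rolling into the next day, 21 March 2023).
1 October 2022 is a Saturday, so the first Friday is October 7 and the fourth is October 28.
1 February 2023 is a Wednesday, so the first Saturday is February 4 and the third is February 18.
At the standard offset (UTC+02:00), 03:00 UTC + 2h = 05:00 Bryua Station standard time.
Daylight saving runs 28 October 2022 – 18 February 2023; the standard-time date in Bryua Station, March 21, 2023, is outside that window, so Bryua Station is on standard time at UTC+02:00.
03:00 UTC + 2h = 05:00 Bryua Station.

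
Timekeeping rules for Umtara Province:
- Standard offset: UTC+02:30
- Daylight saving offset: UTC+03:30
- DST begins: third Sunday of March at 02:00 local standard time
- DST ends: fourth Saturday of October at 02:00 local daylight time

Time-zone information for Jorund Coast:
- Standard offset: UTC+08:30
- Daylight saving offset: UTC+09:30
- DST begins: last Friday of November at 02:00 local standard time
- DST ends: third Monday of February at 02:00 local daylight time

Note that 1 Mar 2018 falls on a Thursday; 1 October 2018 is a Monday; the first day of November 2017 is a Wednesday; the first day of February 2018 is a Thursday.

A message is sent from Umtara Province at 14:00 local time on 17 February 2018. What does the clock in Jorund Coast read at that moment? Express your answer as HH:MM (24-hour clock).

1 March 2018 is a Thursday, so the first Sunday is March 4 and the third is March 18.
1 October 2018 is a Monday, so the first Saturday is October 6 and the fourth is October 27.
Daylight saving runs 18 March – 27 October; 17 February 2018 is outside that window, so Umtara Province is on standard time at UTC+02:30.
14:00 Umtara Province − 2h30m = 11:30 UTC.
1 November 2017 is a Wednesday, so Fridays fall on 3, 10, 17, 24; the last is November 24.
1 February 2018 is a Thursday, so the first Monday is February 5 and the third is February 19.
At the standard offset (UTC+08:30), 11:30 UTC + 8h30m = 20:00 Jorund Coast standard time.
The standard-time date in Jorund Coast, 17 February 2018, falls between 24 November 2017 and 19 February 2018, so daylight saving is in effect and Jorund Coast is at UTC+09:30.
11:30 UTC + 9h30m = 21:00 Jorund Coast.

21:00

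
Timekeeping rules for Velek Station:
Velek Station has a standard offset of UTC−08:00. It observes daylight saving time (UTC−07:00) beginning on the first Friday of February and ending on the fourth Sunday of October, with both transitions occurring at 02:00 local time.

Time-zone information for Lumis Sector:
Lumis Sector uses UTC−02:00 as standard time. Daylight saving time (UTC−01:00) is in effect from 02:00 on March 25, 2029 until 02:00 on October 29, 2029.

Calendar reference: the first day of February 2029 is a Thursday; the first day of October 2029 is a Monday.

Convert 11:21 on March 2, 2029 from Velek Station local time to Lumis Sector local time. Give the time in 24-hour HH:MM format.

16:21

1 February 2029 is a Thursday, so the first Friday is February 2.
1 October 2029 is a Monday, so the first Sunday is October 7 and the fourth is October 28.
Daylight saving runs 2 February – 28 October; March 2, 2029 is inside that window, so Velek Station is at UTC−07:00.
11:21 Velek Station + 7h = 18:21 UTC.
At the standard offset (UTC−02:00), 18:21 UTC − 2h = 16:21 Lumis Sector standard time.
Daylight saving runs 25 March – 29 October; the standard-time date in Lumis Sector, March 2, 2029, is outside that window, so Lumis Sector is on standard time at UTC−02:00.
18:21 UTC − 2h = 16:21 Lumis Sector.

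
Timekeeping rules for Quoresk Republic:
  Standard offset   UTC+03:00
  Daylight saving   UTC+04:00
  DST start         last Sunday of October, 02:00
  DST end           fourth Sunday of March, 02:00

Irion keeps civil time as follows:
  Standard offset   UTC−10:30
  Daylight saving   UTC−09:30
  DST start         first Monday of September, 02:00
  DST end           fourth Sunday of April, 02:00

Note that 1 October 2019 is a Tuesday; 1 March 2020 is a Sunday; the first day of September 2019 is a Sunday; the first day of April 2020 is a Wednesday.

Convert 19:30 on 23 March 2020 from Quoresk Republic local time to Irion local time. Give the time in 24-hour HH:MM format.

1 October 2019 is a Tuesday, so Sundays fall on 6, 13, 20, 27; the last is October 27.
1 March 2020 is a Sunday, so the first Sunday is March 1 and the fourth is March 22.
23 March 2020 does not fall between 27 October 2019 and 22 March 2020, so daylight saving is not in effect and Quoresk Republic is at UTC+03:00.
19:30 Quoresk Republic − 3h = 16:30 UTC.
1 September 2019 is a Sunday, so the first Monday is September 2.
1 April 2020 is a Wednesday, so the first Sunday is April 5 and the fourth is April 26.
At the standard offset (UTC−10:30), 16:30 UTC − 10h30m = 06:00 Irion standard time.
Daylight saving runs 2 September 2019 – 26 April 2020; the standard-time date in Irion, 23 March 2020, is inside that window, so Irion is at UTC−09:30.
16:30 UTC − 9h30m = 07:00 Irion.

07:00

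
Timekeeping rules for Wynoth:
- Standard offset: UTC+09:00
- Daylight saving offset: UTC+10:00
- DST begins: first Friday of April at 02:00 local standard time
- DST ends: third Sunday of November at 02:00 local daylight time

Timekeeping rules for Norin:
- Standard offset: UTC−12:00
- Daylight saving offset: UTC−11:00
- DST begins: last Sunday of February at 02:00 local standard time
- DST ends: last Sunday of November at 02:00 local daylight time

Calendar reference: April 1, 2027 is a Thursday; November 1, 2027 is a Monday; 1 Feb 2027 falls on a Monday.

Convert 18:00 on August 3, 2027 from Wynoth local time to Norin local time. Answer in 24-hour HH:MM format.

1 April 2027 is a Thursday, so the first Friday is April 2.
1 November 2027 is a Monday, so the first Sunday is November 7 and the third is November 21.
August 3, 2027 lies within the daylight-saving period (2 April – 21 November), so Wynoth is on daylight time, UTC+10:00.
18:00 Wynoth − 10h = 08:00 UTC.
1 February 2027 is a Monday, so Sundays fall on 7, 14, 21, 28; the last is February 28.
1 November 2027 is a Monday, so Sundays fall on 7, 14, 21, 28; the last is November 28.
At the standard offset (UTC−12:00), 08:00 UTC − 12h = 20:00 Norin standard time (rolling into the previous day, 2 August 2027).
The standard-time date in Norin, August 2, 2027, lies within the daylight-saving period (28 February – 28 November), so Norin is on daylight time, UTC−11:00.
08:00 UTC − 11h = 21:00 Norin (rolling into the previous day, 2 August 2027).

21:00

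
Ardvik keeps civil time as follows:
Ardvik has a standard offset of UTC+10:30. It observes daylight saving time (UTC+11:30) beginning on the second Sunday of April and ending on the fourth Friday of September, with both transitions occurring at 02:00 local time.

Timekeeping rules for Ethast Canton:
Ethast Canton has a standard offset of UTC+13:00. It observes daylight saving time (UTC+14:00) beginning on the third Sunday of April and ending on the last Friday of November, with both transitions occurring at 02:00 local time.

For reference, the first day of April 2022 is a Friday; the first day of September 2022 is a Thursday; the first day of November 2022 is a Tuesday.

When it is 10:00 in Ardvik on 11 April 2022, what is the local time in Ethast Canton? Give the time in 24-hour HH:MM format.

1 April 2022 is a Friday, so the first Sunday is April 3 and the second is April 10.
1 September 2022 is a Thursday, so the first Friday is September 2 and the fourth is September 23.
11 April 2022 falls between 10 April and 23 September, so daylight saving is in effect and Ardvik is at UTC+11:30.
10:00 Ardvik − 11h30m = 22:30 UTC (rolling into the previous day, 10 April 2022).
1 April 2022 is a Friday, so the first Sunday is April 3 and the third is April 17.
1 November 2022 is a Tuesday, so Fridays fall on 4, 11, 18, 25; the last is November 25.
At the standard offset (UTC+13:00), 22:30 UTC + 13h = 11:30 Ethast Canton standard time (rolling into the next day, 11 April 2022).
The standard-time date in Ethast Canton, 11 April 2022, is outside the daylight-saving period (17 April – 25 November), so Ethast Canton is on standard time, UTC+13:00.
22:30 UTC + 13h = 11:30 Ethast Canton (rolling into the next day, 11 April 2022).

11:30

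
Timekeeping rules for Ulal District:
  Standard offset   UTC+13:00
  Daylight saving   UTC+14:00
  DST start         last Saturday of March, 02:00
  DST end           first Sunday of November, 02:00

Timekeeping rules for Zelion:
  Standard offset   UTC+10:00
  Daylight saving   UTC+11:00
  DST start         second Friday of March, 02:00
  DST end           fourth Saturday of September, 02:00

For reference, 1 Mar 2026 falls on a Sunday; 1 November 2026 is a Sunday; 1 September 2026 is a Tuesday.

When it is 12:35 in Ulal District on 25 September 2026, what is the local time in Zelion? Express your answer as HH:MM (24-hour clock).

1 March 2026 is a Sunday, so Saturdays fall on 7, 14, 21, 28; the last is March 28.
1 November 2026 is a Sunday, so the first Sunday is November 1.
25 September 2026 falls between 28 March and 1 November, so daylight saving is in effect and Ulal District is at UTC+14:00.
12:35 Ulal District − 14h = 22:35 UTC (rolling into the previous day, 24 September 2026).
1 March 2026 is a Sunday, so the first Friday is March 6 and the second is March 13.
1 September 2026 is a Tuesday, so the first Saturday is September 5 and the fourth is September 26.
At the standard offset (UTC+10:00), 22:35 UTC + 10h = 08:35 Zelion standard time (rolling into the next day, 25 September 2026).
The standard-time date in Zelion, 25 September 2026, falls between 13 March and 26 September, so daylight saving is in effect and Zelion is at UTC+11:00.
22:35 UTC + 11h = 09:35 Zelion (rolling into the next day, 25 September 2026).

09:35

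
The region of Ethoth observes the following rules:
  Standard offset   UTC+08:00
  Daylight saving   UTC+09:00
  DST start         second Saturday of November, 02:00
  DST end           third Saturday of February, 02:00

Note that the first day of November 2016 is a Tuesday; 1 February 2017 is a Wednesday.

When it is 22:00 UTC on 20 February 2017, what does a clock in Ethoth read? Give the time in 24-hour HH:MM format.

06:00

1 November 2016 is a Tuesday, so the first Saturday is November 5 and the second is November 12.
1 February 2017 is a Wednesday, so the first Saturday is February 4 and the third is February 18.
At the standard offset (UTC+08:00), 22:00 UTC + 8h = 06:00 Ethoth standard time (rolling into the next day, 21 February 2017).
The standard-time date in Ethoth, 21 February 2017, does not fall between 12 November 2016 and 18 February 2017, so daylight saving is not in effect and Ethoth is at UTC+08:00.
22:00 UTC + 8h = 06:00 local (rolling into the next day, 21 February 2017).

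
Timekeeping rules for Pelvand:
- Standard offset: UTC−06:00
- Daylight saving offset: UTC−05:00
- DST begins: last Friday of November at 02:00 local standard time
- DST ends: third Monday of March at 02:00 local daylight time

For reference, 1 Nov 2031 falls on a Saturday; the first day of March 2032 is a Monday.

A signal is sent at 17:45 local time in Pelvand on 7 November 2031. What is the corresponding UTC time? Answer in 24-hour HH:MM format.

1 November 2031 is a Saturday, so Fridays fall on 7, 14, 21, 28; the last is November 28.
1 March 2032 is a Monday, so the first Monday is March 1 and the third is March 15.
7 November 2031 is outside the daylight-saving period (28 November 2031 – 15 March 2032), so Pelvand is on standard time, UTC−06:00.
17:45 local + 6h = 23:45 UTC.

23:45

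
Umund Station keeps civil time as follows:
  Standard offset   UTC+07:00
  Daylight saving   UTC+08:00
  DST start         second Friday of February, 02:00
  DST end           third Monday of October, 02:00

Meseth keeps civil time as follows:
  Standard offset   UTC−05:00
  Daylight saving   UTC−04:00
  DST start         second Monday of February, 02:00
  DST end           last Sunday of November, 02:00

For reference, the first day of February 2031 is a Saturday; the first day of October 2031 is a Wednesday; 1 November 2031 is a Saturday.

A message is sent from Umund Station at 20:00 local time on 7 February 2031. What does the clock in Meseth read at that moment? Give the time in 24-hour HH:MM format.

1 February 2031 is a Saturday, so the first Friday is February 7 and the second is February 14.
1 October 2031 is a Wednesday, so the first Monday is October 6 and the third is October 20.
Daylight saving runs 14 February – 20 October; 7 February 2031 is outside that window, so Umund Station is on standard time at UTC+07:00.
20:00 Umund Station − 7h = 13:00 UTC.
1 February 2031 is a Saturday, so the first Monday is February 3 and the second is February 10.
1 November 2031 is a Saturday, so Sundays fall on 2, 9, 16, 23, 30; the last is November 30.
At the standard offset (UTC−05:00), 13:00 UTC − 5h = 08:00 Meseth standard time.
The standard-time date in Meseth, 7 February 2031, does not fall between 10 February and 30 November, so daylight saving is not in effect and Meseth is at UTC−05:00.
13:00 UTC − 5h = 08:00 Meseth.

08:00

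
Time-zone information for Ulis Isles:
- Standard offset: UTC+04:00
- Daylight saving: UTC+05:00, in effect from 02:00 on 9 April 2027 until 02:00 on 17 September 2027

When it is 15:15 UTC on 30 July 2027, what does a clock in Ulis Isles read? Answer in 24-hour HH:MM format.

20:15

At the standard offset (UTC+04:00), 15:15 UTC + 4h = 19:15 Ulis Isles standard time.
Daylight saving runs 9 April – 17 September; the standard-time date in Ulis Isles, 30 July 2027, is inside that window, so Ulis Isles is at UTC+05:00.
15:15 UTC + 5h = 20:15 local.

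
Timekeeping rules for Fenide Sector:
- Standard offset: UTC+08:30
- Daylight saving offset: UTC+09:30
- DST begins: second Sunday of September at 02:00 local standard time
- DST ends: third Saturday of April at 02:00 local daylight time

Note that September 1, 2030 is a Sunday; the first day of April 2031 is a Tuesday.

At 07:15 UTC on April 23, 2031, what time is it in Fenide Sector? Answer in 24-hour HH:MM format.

1 September 2030 is a Sunday, so the first Sunday is September 1 and the second is September 8.
1 April 2031 is a Tuesday, so the first Saturday is April 5 and the third is April 19.
At the standard offset (UTC+08:30), 07:15 UTC + 8h30m = 15:45 Fenide Sector standard time.
Daylight saving runs 8 September 2030 – 19 April 2031; the standard-time date in Fenide Sector, April 23, 2031, is outside that window, so Fenide Sector is on standard time at UTC+08:30.
07:15 UTC + 8h30m = 15:45 local.

15:45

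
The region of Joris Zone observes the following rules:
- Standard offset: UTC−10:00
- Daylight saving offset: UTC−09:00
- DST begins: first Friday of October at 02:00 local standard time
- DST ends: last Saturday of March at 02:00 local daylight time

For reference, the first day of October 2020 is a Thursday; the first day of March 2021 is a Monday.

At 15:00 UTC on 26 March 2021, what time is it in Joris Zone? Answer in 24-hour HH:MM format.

06:00

1 October 2020 is a Thursday, so the first Friday is October 2.
1 March 2021 is a Monday, so Saturdays fall on 6, 13, 20, 27; the last is March 27.
At the standard offset (UTC−10:00), 15:00 UTC − 10h = 05:00 Joris Zone standard time.
Daylight saving runs 2 October 2020 – 27 March 2021; the standard-time date in Joris Zone, 26 March 2021, is inside that window, so Joris Zone is at UTC−09:00.
15:00 UTC − 9h = 06:00 local.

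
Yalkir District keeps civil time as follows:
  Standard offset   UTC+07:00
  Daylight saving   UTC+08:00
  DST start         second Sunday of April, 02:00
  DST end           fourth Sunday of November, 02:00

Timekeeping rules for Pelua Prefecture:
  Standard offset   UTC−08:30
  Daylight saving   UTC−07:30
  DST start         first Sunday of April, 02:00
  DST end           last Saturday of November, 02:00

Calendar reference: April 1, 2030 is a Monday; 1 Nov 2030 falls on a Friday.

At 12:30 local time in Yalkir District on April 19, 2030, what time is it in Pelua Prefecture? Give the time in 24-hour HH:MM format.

21:00

1 April 2030 is a Monday, so the first Sunday is April 7 and the second is April 14.
1 November 2030 is a Friday, so the first Sunday is November 3 and the fourth is November 24.
April 19, 2030 lies within the daylight-saving period (14 April – 24 November), so Yalkir District is on daylight time, UTC+08:00.
12:30 Yalkir District − 8h = 04:30 UTC.
1 April 2030 is a Monday, so the first Sunday is April 7.
1 November 2030 is a Friday, so Saturdays fall on 2, 9, 16, 23, 30; the last is November 30.
At the standard offset (UTC−08:30), 04:30 UTC − 8h30m = 20:00 Pelua Prefecture standard time (rolling into the previous day, 18 April 2030).
The standard-time date in Pelua Prefecture, April 18, 2030, lies within the daylight-saving period (7 April – 30 November), so Pelua Prefecture is on daylight time, UTC−07:30.
04:30 UTC − 7h30m = 21:00 Pelua Prefecture (rolling into the previous day, 18 April 2030).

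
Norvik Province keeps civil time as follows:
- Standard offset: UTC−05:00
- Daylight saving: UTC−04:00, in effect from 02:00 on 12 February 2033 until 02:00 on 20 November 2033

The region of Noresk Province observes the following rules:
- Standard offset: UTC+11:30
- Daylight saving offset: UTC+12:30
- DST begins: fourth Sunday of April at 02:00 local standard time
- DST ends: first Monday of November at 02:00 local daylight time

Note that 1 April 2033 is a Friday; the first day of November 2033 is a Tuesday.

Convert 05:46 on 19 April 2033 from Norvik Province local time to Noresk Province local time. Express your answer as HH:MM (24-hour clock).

19 April 2033 falls between 12 February and 20 November, so daylight saving is in effect and Norvik Province is at UTC−04:00.
05:46 Norvik Province + 4h = 09:46 UTC.
1 April 2033 is a Friday, so the first Sunday is April 3 and the fourth is April 24.
1 November 2033 is a Tuesday, so the first Monday is November 7.
At the standard offset (UTC+11:30), 09:46 UTC + 11h30m = 21:16 Noresk Province standard time.
Daylight saving runs 24 April – 7 November; the standard-time date in Noresk Province, 19 April 2033, is outside that window, so Noresk Province is on standard time at UTC+11:30.
09:46 UTC + 11h30m = 21:16 Noresk Province.

21:16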